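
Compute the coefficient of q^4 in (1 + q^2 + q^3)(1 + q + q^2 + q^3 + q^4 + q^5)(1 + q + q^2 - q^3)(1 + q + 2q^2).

(1 + q^2 + q^3) has coefficients 1,0,1,1 for degrees 0…3.
(1 + q + q^2 + q^3 + q^4 + q^5) has coefficients 1,1,1,1,1 for degrees 0…4.
Multiplying by (1 + q + q^2 - q^3) gives running coefficients 1,2,3,2,2 for degrees 0…4.
Finally multiplying by (1 + q + 2q^2), the product of all factors after the first has coefficients 1,3,7,9,10 for degrees 0…4.
[q^4] = 1·10 + 1·7 + 1·3 = 20.

20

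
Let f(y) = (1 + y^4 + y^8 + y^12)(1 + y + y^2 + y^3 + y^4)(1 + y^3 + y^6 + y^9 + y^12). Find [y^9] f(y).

(1 + y^4 + y^8 + y^12) has coefficients 1,0,0,0,1,0,0,0,1,0 for degrees 0…9.
(1 + y + y^2 + y^3 + y^4) has coefficients 1,1,1,1,1,0,0,0,0,0 for degrees 0…9.
Finally multiplying by (1 + y^3 + y^6 + y^9 + y^12), the product of all factors after the first has coefficients 1,1,1,2,2,1,2,2,1,2 for degrees 0…9.
[y^9] = 1·2 + 1·1 + 1·1 = 4.

4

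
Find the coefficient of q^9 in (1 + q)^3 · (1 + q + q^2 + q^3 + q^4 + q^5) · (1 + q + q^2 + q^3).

(1 + q)^3 has coefficients 1,3,3,1 for degrees 0…3.
(1 + q + q^2 + q^3 + q^4 + q^5) has coefficients 1,1,1,1,1,1,0,0,0,0 for degrees 0…9.
Finally multiplying by (1 + q + q^2 + q^3), the product of all factors after the first has coefficients 1,2,3,4,4,4,3,2,1,0 for degrees 0…9.
[q^9] = 1·0 + 3·1 + 3·2 + 1·3 = 12.

12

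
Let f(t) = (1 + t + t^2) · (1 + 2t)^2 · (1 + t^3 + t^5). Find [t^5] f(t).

10

(1 + t + t^2) has coefficients 1,1,1 for degrees 0…2.
(1 + 2t)^2 has coefficients 1,4,4,0,0,0 for degrees 0…5.
Finally multiplying by (1 + t^3 + t^5), the product of all factors after the first has coefficients 1,4,4,1,4,5 for degrees 0…5.
[t^5] = 1·5 + 1·4 + 1·1 = 10.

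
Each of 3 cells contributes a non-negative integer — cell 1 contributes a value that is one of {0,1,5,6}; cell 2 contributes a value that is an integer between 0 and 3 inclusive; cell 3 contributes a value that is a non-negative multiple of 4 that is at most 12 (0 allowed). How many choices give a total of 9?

4

The generating function for the choices is (1 + z + z^5 + z^6)·(1 + z + z^2 + z^3)·(1 + z^4 + z^8 + z^12); the count is [z^9].
(1 + z + z^5 + z^6) has coefficients 1,1,0,0,0,1,1 for degrees 0…6.
(1 + z + z^2 + z^3) has coefficients 1,1,1,1,0,0,0,0,0,0 for degrees 0…9.
Finally multiplying by (1 + z^4 + z^8 + z^12), the product of all factors after the first has coefficients 1,1,1,1,1,1,1,1,1,1 for degrees 0…9.
[z^9] = 1·1 + 1·1 + 1·1 + 1·1 = 4.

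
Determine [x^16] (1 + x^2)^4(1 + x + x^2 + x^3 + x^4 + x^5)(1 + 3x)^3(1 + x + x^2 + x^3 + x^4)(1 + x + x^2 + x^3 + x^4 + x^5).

(1 + x^2)^4 has coefficients 1,0,4,0,6,0,4,0,1 for degrees 0…8.
(1 + x + x^2 + x^3 + x^4 + x^5) has coefficients 1,1,1,1,1,1,0,0,0,0,0,0,0,0,0,0,0 for degrees 0…16.
Multiplying by (1 + 3x)^3 gives running coefficients 1,10,37,64,64,64,63,54,27,0,0,0,0,0,0,0,0 for degrees 0…16.
Multiplying by (1 + x + x^2 + x^3 + x^4) gives running coefficients 1,11,48,112,176,239,292,309,272,208,144,81,27,0,0,0,0 for degrees 0…16.
Finally multiplying by (1 + x + x^2 + x^3 + x^4 + x^5), the product of all factors after the first has coefficients 1,12,60,172,348,587,878,1176,1400,1496,1464,1306,1041,732,460,252,108 for degrees 0…16.
[x^16] = 1·108 + 4·460 + 6·1041 + 4·1464 + 1·1400 = 15450.

15450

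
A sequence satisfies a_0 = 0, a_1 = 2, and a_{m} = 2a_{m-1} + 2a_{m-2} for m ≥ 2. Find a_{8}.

The ordinary generating function has denominator 1 - 2z - 2z^2.
Iterating the recurrence: a_0,…,a_{8} = 0, 2, 4, 12, 32, 88, 240, 656, 1792.

1792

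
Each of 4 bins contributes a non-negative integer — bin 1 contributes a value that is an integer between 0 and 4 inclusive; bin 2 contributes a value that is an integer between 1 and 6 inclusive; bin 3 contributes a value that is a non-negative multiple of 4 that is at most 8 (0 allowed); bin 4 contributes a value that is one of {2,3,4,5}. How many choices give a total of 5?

The generating function for the choices is (1 + y + y² + y³ + y⁴)·(y + y² + y³ + y⁴ + y⁵ + y⁶)·(1 + y⁴ + y⁸)·(y² + y³ + y⁴ + y⁵); the count is [y⁵].
(1 + y + y² + y³ + y⁴) has coefficients 1,1,1,1,1 for degrees 0…4.
(y + y² + y³ + y⁴ + y⁵ + y⁶) has coefficients 0,1,1,1,1,1 for degrees 0…5.
Multiplying by (1 + y⁴ + y⁸) gives running coefficients 0,1,1,1,1,2 for degrees 0…5.
Finally multiplying by (y² + y³ + y⁴ + y⁵), the product of all factors after the first has coefficients 0,0,0,1,2,3 for degrees 0…5.
[y⁵] = 1·3 + 1·2 + 1·1 + 1·0 + 1·0 = 6.

6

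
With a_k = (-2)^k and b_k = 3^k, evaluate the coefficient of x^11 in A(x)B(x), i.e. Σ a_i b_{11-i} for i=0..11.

105469

The convolution is the x^11 coefficient of A(x)B(x).
Σ = 1·177147 − 2·59049 + 4·19683 − 8·6561 + 16·2187 − 32·729 + 64·243 − 128·81 + 256·27 − 512·9 + 1024·3 − 2048·1 = 105469.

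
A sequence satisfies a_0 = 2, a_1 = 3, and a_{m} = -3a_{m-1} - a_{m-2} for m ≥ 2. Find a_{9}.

The ordinary generating function has denominator 1 + 3x + x^2.
Iterating the recurrence: a_0,…,a_{9} = 2, 3, -11, 30, -79, 207, -542, 1419, -3715, 9726.

9726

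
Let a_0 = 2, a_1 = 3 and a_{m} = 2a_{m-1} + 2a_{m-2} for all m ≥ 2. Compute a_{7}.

1464

The ordinary generating function has denominator 1 - 2y - 2y^2.
Iterating the recurrence: a_0,…,a_{7} = 2, 3, 10, 26, 72, 196, 536, 1464.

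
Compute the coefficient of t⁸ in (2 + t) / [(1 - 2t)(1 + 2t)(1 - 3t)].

The denominator gives the recurrence a_n = 3a_(n−1) + 4a_(n−2) − 12a_(n−3) for n ≥ 3; the numerator fixes a_0 = 2, a_1 = 7, a_2 = 29.
Iterating: 2, 7, 29, 91, 305, 931, 2921, 8827, 26993, so a_8 = 26993.

26993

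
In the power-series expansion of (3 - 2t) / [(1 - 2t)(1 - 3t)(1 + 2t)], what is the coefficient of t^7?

8827

Partial fractions give a closed form: a_n = (-2)·2^n + (21/5)·3^n + (4/5)·(-2)^n.
At n = 7: a_7 = 8827.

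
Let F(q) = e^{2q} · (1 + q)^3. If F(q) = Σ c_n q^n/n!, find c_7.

The EGF product rule gives c_7 = Σ_{k_1+k_2=7} C(7; k_1,k_2) · ∏ g_i(k_i), where e^{2q} gives (2)^k; (1+q)^3 gives the falling factorial (3)_k.
g_1(k) for k = 0…7: 1, 2, 4, 8, 16, 32, 64, 128.
g_2(k) for k = 0…7: 1, 3, 6, 6, 0, 0, 0, 0.
c_7 = Σ_k C(7,k)·g_1(k)·g_2(7−k) = 35·16·6 + 21·32·6 + 7·64·3 + 1·128·1 = 3360 + 4032 + 1344 + 128 = 8864.

8864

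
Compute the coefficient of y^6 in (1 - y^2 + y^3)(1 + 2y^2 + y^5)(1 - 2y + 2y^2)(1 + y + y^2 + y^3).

(1 - y^2 + y^3) has coefficients 1,0,-1,1 for degrees 0…3.
(1 + 2y^2 + y^5) has coefficients 1,0,2,0,0,1,0 for degrees 0…6.
Multiplying by (1 - 2y + 2y^2) gives running coefficients 1,-2,4,-4,4,1,-2 for degrees 0…6.
Finally multiplying by (1 + y + y^2 + y^3), the product of all factors after the first has coefficients 1,-1,3,-1,2,5,-1 for degrees 0…6.
[y^6] = 1·(-1) − 1·2 + 1·(-1) = -4.

-4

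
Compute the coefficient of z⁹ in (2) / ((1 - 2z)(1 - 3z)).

The denominator gives the recurrence a_n = 5a_(n−1) − 6a_(n−2) for n ≥ 3; the numerator fixes a_0 = 2, a_1 = 10, a_2 = 38.
Iterating: 2, 10, 38, 130, 422, 1330, 4118, 12610, 38342, 116050, so a_9 = 116050.

116050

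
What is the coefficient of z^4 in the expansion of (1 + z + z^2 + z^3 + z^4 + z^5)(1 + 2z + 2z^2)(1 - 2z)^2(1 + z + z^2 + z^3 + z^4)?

(1 + z + z^2 + z^3 + z^4 + z^5) has coefficients 1,1,1,1,1 for degrees 0…4.
(1 + 2z + 2z^2) has coefficients 1,2,2,0,0 for degrees 0…4.
Multiplying by (1 - 2z)^2 gives running coefficients 1,-2,-2,0,8 for degrees 0…4.
Finally multiplying by (1 + z + z^2 + z^3 + z^4), the product of all factors after the first has coefficients 1,-1,-3,-3,5 for degrees 0…4.
[z^4] = 1·5 + 1·(-3) + 1·(-3) + 1·(-1) + 1·1 = -1.

-1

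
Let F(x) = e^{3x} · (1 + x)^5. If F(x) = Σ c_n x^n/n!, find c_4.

2541

The EGF product rule gives c_4 = Σ_{k_1+k_2=4} C(4; k_1,k_2) · ∏ g_i(k_i), where e^{3x} gives (3)^k; (1+x)^5 gives the falling factorial (5)_k.
g_1(k) for k = 0…4: 1, 3, 9, 27, 81.
g_2(k) for k = 0…4: 1, 5, 20, 60, 120.
c_4 = Σ_k C(4,k)·g_1(k)·g_2(4−k) = 1·1·120 + 4·3·60 + 6·9·20 + 4·27·5 + 1·81·1 = 120 + 720 + 1080 + 540 + 81 = 2541.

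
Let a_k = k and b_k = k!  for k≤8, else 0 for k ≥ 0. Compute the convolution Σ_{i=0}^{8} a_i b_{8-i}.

This is [x^8] in the product of the two ordinary generating functions.
Σ = 0·40320 + 1·5040 + 2·720 + 3·120 + 4·24 + 5·6 + 6·2 + 7·1 + 8·1 = 6993.

6993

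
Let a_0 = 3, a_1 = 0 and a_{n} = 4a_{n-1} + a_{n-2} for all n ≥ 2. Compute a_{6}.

915

The ordinary generating function has denominator 1 - 4y - y^2.
Iterating the recurrence: a_0,…,a_{6} = 3, 0, 3, 12, 51, 216, 915.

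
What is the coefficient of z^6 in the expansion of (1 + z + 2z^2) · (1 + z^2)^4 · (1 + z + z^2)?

(1 + z + 2z^2) has coefficients 1,1,2 for degrees 0…2.
(1 + z^2)^4 has coefficients 1,0,4,0,6,0,4 for degrees 0…6.
Finally multiplying by (1 + z + z^2), the product of all factors after the first has coefficients 1,1,5,4,10,6,10 for degrees 0…6.
[z^6] = 1·10 + 1·6 + 2·10 = 36.

36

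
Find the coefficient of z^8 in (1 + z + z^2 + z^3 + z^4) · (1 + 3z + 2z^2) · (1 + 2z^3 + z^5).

16

(1 + z + z^2 + z^3 + z^4) has coefficients 1,1,1,1,1 for degrees 0…4.
(1 + 3z + 2z^2) has coefficients 1,3,2,0,0,0,0,0,0 for degrees 0…8.
Finally multiplying by (1 + 2z^3 + z^5), the product of all factors after the first has coefficients 1,3,2,2,6,5,3,2,0 for degrees 0…8.
[z^8] = 1·0 + 1·2 + 1·3 + 1·5 + 1·6 = 16.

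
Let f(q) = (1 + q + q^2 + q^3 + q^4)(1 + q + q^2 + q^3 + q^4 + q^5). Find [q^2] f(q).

(1 + q + q^2 + q^3 + q^4) has coefficients 1,1,1 for degrees 0…2.
(1 + q + q^2 + q^3 + q^4 + q^5) has coefficients 1,1,1 for degrees 0…2.
[q^2] = 1·1 + 1·1 + 1·1 = 3.

3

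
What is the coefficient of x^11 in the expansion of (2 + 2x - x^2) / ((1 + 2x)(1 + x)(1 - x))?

Partial fractions give a closed form: a_n = (1)·(-2)^n + (1/2)·(-1)^n + (1/2)·1^n.
At n = 11: a_11 = -2048.

-2048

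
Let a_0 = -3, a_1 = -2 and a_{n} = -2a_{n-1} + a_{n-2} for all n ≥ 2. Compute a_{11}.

The ordinary generating function has denominator 1 + 2y - y^2.
Iterating the recurrence: a_0,…,a_{11} = -3, -2, 1, -4, 9, -22, 53, -128, 309, -746, 1801, -4348.

-4348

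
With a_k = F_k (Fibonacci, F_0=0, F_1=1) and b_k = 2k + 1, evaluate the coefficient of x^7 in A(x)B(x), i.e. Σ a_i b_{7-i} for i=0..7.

125

This is [x^7] in the product of the two ordinary generating functions.
Σ = 0·15 + 1·13 + 1·11 + 2·9 + 3·7 + 5·5 + 8·3 + 13·1 = 125.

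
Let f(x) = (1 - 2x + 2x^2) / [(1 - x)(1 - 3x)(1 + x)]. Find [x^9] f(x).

12301

The denominator gives the recurrence a_n = 3a_(n−1) + a_(n−2) − 3a_(n−3) for n ≥ 3; the numerator fixes a_0 = 1, a_1 = 1, a_2 = 6.
Iterating: 1, 1, 6, 16, 51, 151, 456, 1366, 4101, 12301, so a_9 = 12301.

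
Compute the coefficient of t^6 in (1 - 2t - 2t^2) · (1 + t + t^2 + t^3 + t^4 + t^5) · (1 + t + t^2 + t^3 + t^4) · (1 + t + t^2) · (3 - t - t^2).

-68

(1 - 2t - 2t^2) has coefficients 1,-2,-2 for degrees 0…2.
(1 + t + t^2 + t^3 + t^4 + t^5) has coefficients 1,1,1,1,1,1,0 for degrees 0…6.
Multiplying by (1 + t + t^2 + t^3 + t^4) gives running coefficients 1,2,3,4,5,5,4 for degrees 0…6.
Multiplying by (1 + t + t^2) gives running coefficients 1,3,6,9,12,14,14 for degrees 0…6.
Finally multiplying by (3 - t - t^2), the product of all factors after the first has coefficients 3,8,14,18,21,21,16 for degrees 0…6.
[t^6] = 1·16 − 2·21 − 2·21 = -68.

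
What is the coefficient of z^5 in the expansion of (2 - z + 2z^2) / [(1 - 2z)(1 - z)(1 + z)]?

Partial fractions give a closed form: a_n = (8/3)·2^n + (-3/2)·1^n + (5/6)·(-1)^n.
At n = 5: a_5 = 83.

83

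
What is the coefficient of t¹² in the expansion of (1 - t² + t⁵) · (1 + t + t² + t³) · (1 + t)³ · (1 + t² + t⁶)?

(1 - t² + t⁵) has coefficients 1,0,-1,0,0,1 for degrees 0…5.
(1 + t + t² + t³) has coefficients 1,1,1,1,0,0,0,0,0,0,0,0,0 for degrees 0…12.
Multiplying by (1 + t)³ gives running coefficients 1,4,7,8,7,4,1,0,0,0,0,0,0 for degrees 0…12.
Finally multiplying by (1 + t² + t⁶), the product of all factors after the first has coefficients 1,4,8,12,14,12,9,8,8,8,7,4,1 for degrees 0…12.
[t¹²] = 1·1 − 1·7 + 1·8 = 2.

2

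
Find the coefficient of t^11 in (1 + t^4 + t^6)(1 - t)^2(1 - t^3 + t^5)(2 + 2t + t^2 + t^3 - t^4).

(1 + t^4 + t^6) has coefficients 1,0,0,0,1,0,1 for degrees 0…6.
(1 - t)^2 has coefficients 1,-2,1,0,0,0,0,0,0,0,0,0 for degrees 0…11.
Multiplying by (1 - t^3 + t^5) gives running coefficients 1,-2,1,-1,2,0,-2,1,0,0,0,0 for degrees 0…11.
Finally multiplying by (2 + 2t + t^2 + t^3 - t^4), the product of all factors after the first has coefficients 2,-2,-1,-1,0,6,-4,1,-2,-1,3,-1 for degrees 0…11.
[t^11] = 1·(-1) + 1·1 + 1·6 = 6.

6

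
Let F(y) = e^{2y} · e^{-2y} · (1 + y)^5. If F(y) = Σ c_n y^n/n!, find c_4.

The EGF product rule gives c_4 = Σ_{k_1+k_2+k_3=4} C(4; k_1,k_2,k_3) · ∏ g_i(k_i), where e^{2y} gives (2)^k; e^{-2y} gives (-2)^k; (1+y)^5 gives the falling factorial (5)_k.
g_1(k) for k = 0…4: 1, 2, 4, 8, 16.
g_2(k) for k = 0…4: 1, -2, 4, -8, 16.
g_3(k) for k = 0…4: 1, 5, 20, 60, 120.
First combine the last two factors: h(k) = Σ_j C(k,j)·g_2(j)·g_3(k−j) for k = 0…4: 1, 3, 4, -8, -24.
c_4 = Σ_k C(4,k)·g_1(k)·h(4−k) = 1·1·(-24) + 4·2·(-8) + 6·4·4 + 4·8·3 + 1·16·1 = −24 − 64 + 96 + 96 + 16 = 120.

120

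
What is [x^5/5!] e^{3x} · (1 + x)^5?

14988

The EGF product rule gives c_5 = Σ_{k_1+k_2=5} C(5; k_1,k_2) · ∏ g_i(k_i), where e^{3x} gives (3)^k; (1+x)^5 gives the falling factorial (5)_k.
g_1(k) for k = 0…5: 1, 3, 9, 27, 81, 243.
g_2(k) for k = 0…5: 1, 5, 20, 60, 120, 120.
c_5 = Σ_k C(5,k)·g_1(k)·g_2(5−k) = 1·1·120 + 5·3·120 + 10·9·60 + 10·27·20 + 5·81·5 + 1·243·1 = 120 + 1800 + 5400 + 5400 + 2025 + 243 = 14988.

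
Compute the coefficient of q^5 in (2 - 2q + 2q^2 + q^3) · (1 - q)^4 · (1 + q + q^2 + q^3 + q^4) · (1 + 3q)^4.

221

(2 - 2q + 2q^2 + q^3) has coefficients 2,-2,2,1 for degrees 0…3.
(1 - q)^4 has coefficients 1,-4,6,-4,1,0 for degrees 0…5.
Multiplying by (1 + q + q^2 + q^3 + q^4) gives running coefficients 1,-3,3,-1,0,-1 for degrees 0…5.
Finally multiplying by (1 + 3q)^4, the product of all factors after the first has coefficients 1,9,21,-19,-93,26 for degrees 0…5.
[q^5] = 2·26 − 2·(-93) + 2·(-19) + 1·21 = 221.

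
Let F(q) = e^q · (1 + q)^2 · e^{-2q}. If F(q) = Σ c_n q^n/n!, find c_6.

19

The EGF product rule gives c_6 = Σ_{k_1+k_2+k_3=6} C(6; k_1,k_2,k_3) · ∏ g_i(k_i), where e^q gives (1)^k; (1+q)^2 gives the falling factorial (2)_k; e^{-2q} gives (-2)^k.
g_1(k) for k = 0…6: 1, 1, 1, 1, 1, 1, 1.
g_2(k) for k = 0…6: 1, 2, 2, 0, 0, 0, 0.
g_3(k) for k = 0…6: 1, -2, 4, -8, 16, -32, 64.
First combine the last two factors: h(k) = Σ_j C(k,j)·g_2(j)·g_3(k−j) for k = 0…6: 1, 0, -2, 4, 0, -32, 160.
c_6 = Σ_k C(6,k)·g_1(k)·h(6−k) = 1·1·160 + 6·1·(-32) + 20·1·4 + 15·1·(-2) + 1·1·1 = 160 − 192 + 80 − 30 + 1 = 19.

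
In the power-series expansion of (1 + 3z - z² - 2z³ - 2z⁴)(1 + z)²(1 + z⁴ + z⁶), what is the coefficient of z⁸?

(1 + 3z - z² - 2z³ - 2z⁴) has coefficients 1,3,-1,-2,-2 for degrees 0…4.
(1 + z)² has coefficients 1,2,1,0,0,0,0,0,0 for degrees 0…8.
Finally multiplying by (1 + z⁴ + z⁶), the product of all factors after the first has coefficients 1,2,1,0,1,2,2,2,1 for degrees 0…8.
[z⁸] = 1·1 + 3·2 − 1·2 − 2·2 − 2·1 = -1.

-1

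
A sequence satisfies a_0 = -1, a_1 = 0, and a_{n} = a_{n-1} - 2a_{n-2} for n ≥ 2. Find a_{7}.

10

The ordinary generating function has denominator 1 - y + 2y^2.
Iterating the recurrence: a_0,…,a_{7} = -1, 0, 2, 2, -2, -6, -2, 10.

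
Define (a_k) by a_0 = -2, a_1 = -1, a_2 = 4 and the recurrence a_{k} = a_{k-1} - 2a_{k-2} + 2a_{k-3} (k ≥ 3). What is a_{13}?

-64

The ordinary generating function has denominator 1 - z + 2z^2 - 2z^3.
Iterating the recurrence: a_0,…,a_{13} = -2, -1, 4, 2, -8, -4, 16, 8, -32, -16, 64, 32, -128, -64.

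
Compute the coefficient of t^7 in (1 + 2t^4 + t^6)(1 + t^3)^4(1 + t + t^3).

(1 + 2t^4 + t^6) has coefficients 1,0,0,0,2,0,1 for degrees 0…6.
(1 + t^3)^4 has coefficients 1,0,0,4,0,0,6,0 for degrees 0…7.
Finally multiplying by (1 + t + t^3), the product of all factors after the first has coefficients 1,1,0,5,4,0,10,6 for degrees 0…7.
[t^7] = 1·6 + 2·5 + 1·1 = 17.

17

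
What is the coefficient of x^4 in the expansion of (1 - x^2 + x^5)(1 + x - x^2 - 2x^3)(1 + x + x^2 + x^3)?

-3

(1 - x^2 + x^5) has coefficients 1,0,-1,0,0 for degrees 0…4.
(1 + x - x^2 - 2x^3) has coefficients 1,1,-1,-2,0 for degrees 0…4.
Finally multiplying by (1 + x + x^2 + x^3), the product of all factors after the first has coefficients 1,2,1,-1,-2 for degrees 0…4.
[x^4] = 1·(-2) − 1·1 = -3.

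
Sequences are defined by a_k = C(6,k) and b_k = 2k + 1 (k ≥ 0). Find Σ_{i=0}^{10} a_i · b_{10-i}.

960

The convolution is the x^10 coefficient of A(x)B(x).
Σ = 1·21 + 6·19 + 15·17 + 20·15 + 15·13 + 6·11 + 1·9 + 0·7 + 0·5 + 0·3 + 0·1 = 960.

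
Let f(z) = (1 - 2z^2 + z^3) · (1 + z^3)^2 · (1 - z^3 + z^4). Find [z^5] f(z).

(1 - 2z^2 + z^3) has coefficients 1,0,-2,1 for degrees 0…3.
(1 + z^3)^2 has coefficients 1,0,0,2,0,0 for degrees 0…5.
Finally multiplying by (1 - z^3 + z^4), the product of all factors after the first has coefficients 1,0,0,1,1,0 for degrees 0…5.
[z^5] = 1·0 − 2·1 + 1·0 = -2.

-2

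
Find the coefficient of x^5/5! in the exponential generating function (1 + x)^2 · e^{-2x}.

-32

The EGF product rule gives c_5 = Σ_{k_1+k_2=5} C(5; k_1,k_2) · ∏ g_i(k_i), where (1+x)^2 gives the falling factorial (2)_k; e^{-2x} gives (-2)^k.
g_1(k) for k = 0…5: 1, 2, 2, 0, 0, 0.
g_2(k) for k = 0…5: 1, -2, 4, -8, 16, -32.
c_5 = Σ_k C(5,k)·g_1(k)·g_2(5−k) = 1·1·(-32) + 5·2·16 + 10·2·(-8) = −32 + 160 − 160 = -32.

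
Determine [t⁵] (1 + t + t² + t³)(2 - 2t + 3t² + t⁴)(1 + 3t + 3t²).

(1 + t + t² + t³) has coefficients 1,1,1,1 for degrees 0…3.
(2 - 2t + 3t² + t⁴) has coefficients 2,-2,3,0,1,0 for degrees 0…5.
Finally multiplying by (1 + 3t + 3t²), the product of all factors after the first has coefficients 2,4,3,3,10,3 for degrees 0…5.
[t⁵] = 1·3 + 1·10 + 1·3 + 1·3 = 19.

19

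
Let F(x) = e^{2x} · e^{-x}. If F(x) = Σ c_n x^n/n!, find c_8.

The EGF product rule gives c_8 = Σ_{k_1+k_2=8} C(8; k_1,k_2) · ∏ g_i(k_i), where e^{2x} gives (2)^k; e^{-x} gives (-1)^k.
g_1(k) for k = 0…8: 1, 2, 4, 8, 16, 32, 64, 128, 256.
g_2(k) for k = 0…8: 1, -1, 1, -1, 1, -1, 1, -1, 1.
c_8 = Σ_k C(8,k)·g_1(k)·g_2(8−k) = 1·1·1 + 8·2·(-1) + 28·4·1 + 56·8·(-1) + 70·16·1 + 56·32·(-1) + 28·64·1 + 8·128·(-1) + 1·256·1 = 1 − 16 + 112 − 448 + 1120 − 1792 + 1792 − 1024 + 256 = 1.

1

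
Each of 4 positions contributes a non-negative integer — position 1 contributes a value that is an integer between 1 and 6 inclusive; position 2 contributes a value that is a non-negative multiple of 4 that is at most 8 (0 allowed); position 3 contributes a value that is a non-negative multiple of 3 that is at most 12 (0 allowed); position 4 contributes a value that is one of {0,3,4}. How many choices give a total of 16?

17

The generating function for the choices is (q + q^2 + q^3 + q^4 + q^5 + q^6)·(1 + q^4 + q^8)·(1 + q^3 + q^6 + q^9 + q^12)·(1 + q^3 + q^4); the count is [q^16].
(q + q^2 + q^3 + q^4 + q^5 + q^6) has coefficients 0,1,1,1,1,1,1 for degrees 0…6.
(1 + q^4 + q^8) has coefficients 1,0,0,0,1,0,0,0,1,0,0,0,0,0,0,0,0 for degrees 0…16.
Multiplying by (1 + q^3 + q^6 + q^9 + q^12) gives running coefficients 1,0,0,1,1,0,1,1,1,1,1,1,1,1,1,0,1 for degrees 0…16.
Finally multiplying by (1 + q^3 + q^4), the product of all factors after the first has coefficients 1,0,0,2,2,0,2,3,2,2,3,3,3,3,3,2,3 for degrees 0…16.
[q^16] = 1·2 + 1·3 + 1·3 + 1·3 + 1·3 + 1·3 = 17.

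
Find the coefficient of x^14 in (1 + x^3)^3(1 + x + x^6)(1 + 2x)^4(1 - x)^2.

3

(1 + x^3)^3 has coefficients 1,0,0,3,0,0,3,0,0,1 for degrees 0…9.
(1 + x + x^6) has coefficients 1,1,0,0,0,0,1,0,0,0,0,0,0,0,0 for degrees 0…14.
Multiplying by (1 + 2x)^4 gives running coefficients 1,9,32,56,48,16,1,8,24,32,16,0,0,0,0 for degrees 0…14.
Finally multiplying by (1 - x)^2, the product of all factors after the first has coefficients 1,7,15,1,-32,-24,17,22,9,-8,-24,0,16,0,0 for degrees 0…14.
[x^14] = 1·0 + 3·0 + 3·9 + 1·(-24) = 3.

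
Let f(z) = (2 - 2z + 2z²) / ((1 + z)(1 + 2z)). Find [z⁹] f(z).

-3578

The denominator gives the recurrence a_n = −3a_(n−1) − 2a_(n−2) for n ≥ 3; the numerator fixes a_0 = 2, a_1 = -8, a_2 = 22.
Iterating: 2, -8, 22, -50, 106, -218, 442, -890, 1786, -3578, so a_9 = -3578.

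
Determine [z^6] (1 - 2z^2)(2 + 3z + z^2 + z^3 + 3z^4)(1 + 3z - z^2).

(1 - 2z^2) has coefficients 1,0,-2 for degrees 0…2.
(2 + 3z + z^2 + z^3 + 3z^4) has coefficients 2,3,1,1,3,0,0 for degrees 0…6.
Finally multiplying by (1 + 3z - z^2), the product of all factors after the first has coefficients 2,9,8,1,5,8,-3 for degrees 0…6.
[z^6] = 1·(-3) − 2·5 = -13.

-13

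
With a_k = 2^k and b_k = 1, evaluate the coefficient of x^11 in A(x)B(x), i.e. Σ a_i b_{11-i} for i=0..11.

4095

The convolution is the x^11 coefficient of A(x)B(x).
Σ = 1·1 + 2·1 + 4·1 + 8·1 + 16·1 + 32·1 + 64·1 + 128·1 + 256·1 + 512·1 + 1024·1 + 2048·1 = 4095.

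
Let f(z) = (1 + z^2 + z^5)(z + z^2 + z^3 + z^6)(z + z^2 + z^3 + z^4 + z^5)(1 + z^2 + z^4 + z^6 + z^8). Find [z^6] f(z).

11

(1 + z^2 + z^5) has coefficients 1,0,1,0,0,1 for degrees 0…5.
(z + z^2 + z^3 + z^6) has coefficients 0,1,1,1,0,0,1 for degrees 0…6.
Multiplying by (z + z^2 + z^3 + z^4 + z^5) gives running coefficients 0,0,1,2,3,3,3 for degrees 0…6.
Finally multiplying by (1 + z^2 + z^4 + z^6 + z^8), the product of all factors after the first has coefficients 0,0,1,2,4,5,7 for degrees 0…6.
[z^6] = 1·7 + 1·4 + 1·0 = 11.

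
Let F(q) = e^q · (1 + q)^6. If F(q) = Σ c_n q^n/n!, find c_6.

The EGF product rule gives c_6 = Σ_{k_1+k_2=6} C(6; k_1,k_2) · ∏ g_i(k_i), where e^q gives (1)^k; (1+q)^6 gives the falling factorial (6)_k.
g_1(k) for k = 0…6: 1, 1, 1, 1, 1, 1, 1.
g_2(k) for k = 0…6: 1, 6, 30, 120, 360, 720, 720.
c_6 = Σ_k C(6,k)·g_1(k)·g_2(6−k) = 1·1·720 + 6·1·720 + 15·1·360 + 20·1·120 + 15·1·30 + 6·1·6 + 1·1·1 = 720 + 4320 + 5400 + 2400 + 450 + 36 + 1 = 13327.

13327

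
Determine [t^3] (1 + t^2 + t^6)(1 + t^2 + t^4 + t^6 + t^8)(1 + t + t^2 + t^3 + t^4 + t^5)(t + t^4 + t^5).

(1 + t^2 + t^6) has coefficients 1,0,1,0 for degrees 0…3.
(1 + t^2 + t^4 + t^6 + t^8) has coefficients 1,0,1,0 for degrees 0…3.
Multiplying by (1 + t + t^2 + t^3 + t^4 + t^5) gives running coefficients 1,1,2,2 for degrees 0…3.
Finally multiplying by (t + t^4 + t^5), the product of all factors after the first has coefficients 0,1,1,2 for degrees 0…3.
[t^3] = 1·2 + 1·1 = 3.

3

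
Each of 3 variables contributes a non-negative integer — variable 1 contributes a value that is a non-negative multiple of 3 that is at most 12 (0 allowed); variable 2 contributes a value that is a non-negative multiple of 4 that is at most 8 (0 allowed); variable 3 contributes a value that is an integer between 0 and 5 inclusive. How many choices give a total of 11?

The generating function for the choices is (1 + z^3 + z^6 + z^9 + z^12)·(1 + z^4 + z^8)·(1 + z + z^2 + z^3 + z^4 + z^5); the count is [z^11].
(1 + z^3 + z^6 + z^9 + z^12) has coefficients 1,0,0,1,0,0,1,0,0,1,0,0 for degrees 0…11.
(1 + z^4 + z^8) has coefficients 1,0,0,0,1,0,0,0,1,0,0,0 for degrees 0…11.
Finally multiplying by (1 + z + z^2 + z^3 + z^4 + z^5), the product of all factors after the first has coefficients 1,1,1,1,2,2,1,1,2,2,1,1 for degrees 0…11.
[z^11] = 1·1 + 1·2 + 1·2 + 1·1 = 6.

6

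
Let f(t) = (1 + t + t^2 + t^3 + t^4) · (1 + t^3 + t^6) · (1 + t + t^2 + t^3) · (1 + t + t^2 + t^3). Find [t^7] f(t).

(1 + t + t^2 + t^3 + t^4) has coefficients 1,1,1,1,1 for degrees 0…4.
(1 + t^3 + t^6) has coefficients 1,0,0,1,0,0,1,0 for degrees 0…7.
Multiplying by (1 + t + t^2 + t^3) gives running coefficients 1,1,1,2,1,1,2,1 for degrees 0…7.
Finally multiplying by (1 + t + t^2 + t^3), the product of all factors after the first has coefficients 1,2,3,5,5,5,6,5 for degrees 0…7.
[t^7] = 1·5 + 1·6 + 1·5 + 1·5 + 1·5 = 26.

26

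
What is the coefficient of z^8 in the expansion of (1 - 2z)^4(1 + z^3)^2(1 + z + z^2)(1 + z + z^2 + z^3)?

-3

(1 - 2z)^4 has coefficients 1,-8,24,-32,16 for degrees 0…4.
(1 + z^3)^2 has coefficients 1,0,0,2,0,0,1,0,0 for degrees 0…8.
Multiplying by (1 + z + z^2) gives running coefficients 1,1,1,2,2,2,1,1,1 for degrees 0…8.
Finally multiplying by (1 + z + z^2 + z^3), the product of all factors after the first has coefficients 1,2,3,5,6,7,7,6,5 for degrees 0…8.
[z^8] = 1·5 − 8·6 + 24·7 − 32·7 + 16·6 = -3.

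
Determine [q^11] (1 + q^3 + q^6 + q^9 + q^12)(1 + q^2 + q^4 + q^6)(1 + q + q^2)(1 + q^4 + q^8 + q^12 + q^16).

(1 + q^3 + q^6 + q^9 + q^12) has coefficients 1,0,0,1,0,0,1,0,0,1,0,0 for degrees 0…11.
(1 + q^2 + q^4 + q^6) has coefficients 1,0,1,0,1,0,1,0,0,0,0,0 for degrees 0…11.
Multiplying by (1 + q + q^2) gives running coefficients 1,1,2,1,2,1,2,1,1,0,0,0 for degrees 0…11.
Finally multiplying by (1 + q^4 + q^8 + q^12 + q^16), the product of all factors after the first has coefficients 1,1,2,1,3,2,4,2,4,2,4,2 for degrees 0…11.
[q^11] = 1·2 + 1·4 + 1·2 + 1·2 = 10.

10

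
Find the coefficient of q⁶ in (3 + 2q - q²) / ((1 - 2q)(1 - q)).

476

The denominator gives the recurrence a_n = 3a_(n−1) − 2a_(n−2) for n ≥ 3; the numerator fixes a_0 = 3, a_1 = 11, a_2 = 26.
Iterating: 3, 11, 26, 56, 116, 236, 476, so a_6 = 476.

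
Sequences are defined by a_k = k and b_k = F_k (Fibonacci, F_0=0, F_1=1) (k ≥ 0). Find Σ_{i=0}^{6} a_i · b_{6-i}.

Write out a_i and b_{6-i} for i = 0,…,6 and sum the products.
Σ = 0·8 + 1·5 + 2·3 + 3·2 + 4·1 + 5·1 + 6·0 = 26.

26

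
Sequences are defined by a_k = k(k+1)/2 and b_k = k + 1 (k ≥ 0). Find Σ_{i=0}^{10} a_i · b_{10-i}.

715

The convolution is the x^10 coefficient of A(x)B(x).
Σ = 0·11 + 1·10 + 3·9 + 6·8 + 10·7 + 15·6 + 21·5 + 28·4 + 36·3 + 45·2 + 55·1 = 715.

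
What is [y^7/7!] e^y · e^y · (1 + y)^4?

The EGF product rule gives c_7 = Σ_{k_1+k_2+k_3=7} C(7; k_1,k_2,k_3) · ∏ g_i(k_i), where e^y gives (1)^k; e^y gives (1)^k; (1+y)^4 gives the falling factorial (4)_k.
g_1(k) for k = 0…7: 1, 1, 1, 1, 1, 1, 1, 1.
g_2(k) for k = 0…7: 1, 1, 1, 1, 1, 1, 1, 1.
g_3(k) for k = 0…7: 1, 4, 12, 24, 24, 0, 0, 0.
First combine the last two factors: h(k) = Σ_j C(k,j)·g_2(j)·g_3(k−j) for k = 0…7: 1, 5, 21, 73, 209, 501, 1045, 1961.
c_7 = Σ_k C(7,k)·g_1(k)·h(7−k) = 1·1·1961 + 7·1·1045 + 21·1·501 + 35·1·209 + 35·1·73 + 21·1·21 + 7·1·5 + 1·1·1 = 1961 + 7315 + 10521 + 7315 + 2555 + 441 + 35 + 1 = 30144.

30144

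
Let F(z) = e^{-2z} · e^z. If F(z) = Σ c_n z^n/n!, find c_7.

The EGF product rule gives c_7 = Σ_{k_1+k_2=7} C(7; k_1,k_2) · ∏ g_i(k_i), where e^{-2z} gives (-2)^k; e^z gives (1)^k.
g_1(k) for k = 0…7: 1, -2, 4, -8, 16, -32, 64, -128.
g_2(k) for k = 0…7: 1, 1, 1, 1, 1, 1, 1, 1.
c_7 = Σ_k C(7,k)·g_1(k)·g_2(7−k) = 1·1·1 + 7·(-2)·1 + 21·4·1 + 35·(-8)·1 + 35·16·1 + 21·(-32)·1 + 7·64·1 + 1·(-128)·1 = 1 − 14 + 84 − 280 + 560 − 672 + 448 − 128 = -1.

-1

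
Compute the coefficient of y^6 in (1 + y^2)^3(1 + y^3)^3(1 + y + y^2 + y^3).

(1 + y^2)^3 has coefficients 1,0,3,0,3,0,1 for degrees 0…6.
(1 + y^3)^3 has coefficients 1,0,0,3,0,0,3 for degrees 0…6.
Finally multiplying by (1 + y + y^2 + y^3), the product of all factors after the first has coefficients 1,1,1,4,3,3,6 for degrees 0…6.
[y^6] = 1·6 + 3·3 + 3·1 + 1·1 = 19.

19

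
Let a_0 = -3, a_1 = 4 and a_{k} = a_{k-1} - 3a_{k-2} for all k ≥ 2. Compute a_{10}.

The ordinary generating function has denominator 1 - y + 3y^2.
Iterating the recurrence: a_0,…,a_{10} = -3, 4, 13, 1, -38, -41, 73, 196, -23, -611, -542.

-542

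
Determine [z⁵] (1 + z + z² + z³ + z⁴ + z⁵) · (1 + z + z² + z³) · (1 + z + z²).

12

(1 + z + z² + z³ + z⁴ + z⁵) has coefficients 1,1,1,1,1,1 for degrees 0…5.
(1 + z + z² + z³) has coefficients 1,1,1,1,0,0 for degrees 0…5.
Finally multiplying by (1 + z + z²), the product of all factors after the first has coefficients 1,2,3,3,2,1 for degrees 0…5.
[z⁵] = 1·1 + 1·2 + 1·3 + 1·3 + 1·2 + 1·1 = 12.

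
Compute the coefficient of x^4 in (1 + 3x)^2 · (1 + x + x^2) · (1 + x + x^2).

(1 + 3x)^2 has coefficients 1,6,9 for degrees 0…2.
(1 + x + x^2) has coefficients 1,1,1,0,0 for degrees 0…4.
Finally multiplying by (1 + x + x^2), the product of all factors after the first has coefficients 1,2,3,2,1 for degrees 0…4.
[x^4] = 1·1 + 6·2 + 9·3 = 40.

40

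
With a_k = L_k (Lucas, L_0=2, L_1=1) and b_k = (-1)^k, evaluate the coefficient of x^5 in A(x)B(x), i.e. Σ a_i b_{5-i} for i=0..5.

4

This is [x^5] in the product of the two ordinary generating functions.
Σ = 2·(-1) + 1·1 + 3·(-1) + 4·1 + 7·(-1) + 11·1 = 4.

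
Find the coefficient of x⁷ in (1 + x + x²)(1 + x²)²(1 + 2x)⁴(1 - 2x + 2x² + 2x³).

422

(1 + x + x²) has coefficients 1,1,1 for degrees 0…2.
(1 + x²)² has coefficients 1,0,2,0,1,0,0,0 for degrees 0…7.
Multiplying by (1 + 2x)⁴ gives running coefficients 1,8,26,48,65,72,56,32 for degrees 0…7.
Finally multiplying by (1 - 2x + 2x² + 2x³), the product of all factors after the first has coefficients 1,6,12,14,37,90,138,194 for degrees 0…7.
[x⁷] = 1·194 + 1·138 + 1·90 = 422.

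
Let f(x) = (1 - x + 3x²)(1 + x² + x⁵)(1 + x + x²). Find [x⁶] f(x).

(1 - x + 3x²) has coefficients 1,-1,3 for degrees 0…2.
(1 + x² + x⁵) has coefficients 1,0,1,0,0,1,0 for degrees 0…6.
Finally multiplying by (1 + x + x²), the product of all factors after the first has coefficients 1,1,2,1,1,1,1 for degrees 0…6.
[x⁶] = 1·1 − 1·1 + 3·1 = 3.

3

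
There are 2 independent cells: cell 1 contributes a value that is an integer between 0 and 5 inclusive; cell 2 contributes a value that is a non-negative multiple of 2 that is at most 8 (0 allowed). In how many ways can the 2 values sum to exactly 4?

3

The generating function for the choices is (1 + y + y^2 + y^3 + y^4 + y^5)·(1 + y^2 + y^4 + y^6 + y^8); the count is [y^4].
(1 + y + y^2 + y^3 + y^4 + y^5) has coefficients 1,1,1,1,1 for degrees 0…4.
(1 + y^2 + y^4 + y^6 + y^8) has coefficients 1,0,1,0,1 for degrees 0…4.
[y^4] = 1·1 + 1·0 + 1·1 + 1·0 + 1·1 = 3.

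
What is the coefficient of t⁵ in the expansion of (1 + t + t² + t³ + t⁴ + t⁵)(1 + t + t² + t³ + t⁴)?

5

(1 + t + t² + t³ + t⁴ + t⁵) has coefficients 1,1,1,1,1,1 for degrees 0…5.
(1 + t + t² + t³ + t⁴) has coefficients 1,1,1,1,1,0 for degrees 0…5.
[t⁵] = 1·0 + 1·1 + 1·1 + 1·1 + 1·1 + 1·1 = 5.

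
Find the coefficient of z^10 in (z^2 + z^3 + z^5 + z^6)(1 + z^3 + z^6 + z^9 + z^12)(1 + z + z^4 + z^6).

(z^2 + z^3 + z^5 + z^6) has coefficients 0,0,1,1,0,1,1 for degrees 0…6.
(1 + z^3 + z^6 + z^9 + z^12) has coefficients 1,0,0,1,0,0,1,0,0,1,0 for degrees 0…10.
Finally multiplying by (1 + z + z^4 + z^6), the product of all factors after the first has coefficients 1,1,0,1,2,0,2,2,0,2,2 for degrees 0…10.
[z^10] = 1·0 + 1·2 + 1·0 + 1·2 = 4.

4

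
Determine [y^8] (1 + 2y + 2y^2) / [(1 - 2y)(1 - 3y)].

The denominator gives the recurrence a_n = 5a_(n−1) − 6a_(n−2) for n ≥ 3; the numerator fixes a_0 = 1, a_1 = 7, a_2 = 31.
Iterating: 1, 7, 31, 113, 379, 1217, 3811, 11753, 35899, so a_8 = 35899.

35899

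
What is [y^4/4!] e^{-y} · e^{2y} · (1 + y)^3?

The EGF product rule gives c_4 = Σ_{k_1+k_2+k_3=4} C(4; k_1,k_2,k_3) · ∏ g_i(k_i), where e^{-y} gives (-1)^k; e^{2y} gives (2)^k; (1+y)^3 gives the falling factorial (3)_k.
g_1(k) for k = 0…4: 1, -1, 1, -1, 1.
g_2(k) for k = 0…4: 1, 2, 4, 8, 16.
g_3(k) for k = 0…4: 1, 3, 6, 6, 0.
First combine the last two factors: h(k) = Σ_j C(k,j)·g_2(j)·g_3(k−j) for k = 0…4: 1, 5, 22, 86, 304.
c_4 = Σ_k C(4,k)·g_1(k)·h(4−k) = 1·1·304 + 4·(-1)·86 + 6·1·22 + 4·(-1)·5 + 1·1·1 = 304 − 344 + 132 − 20 + 1 = 73.

73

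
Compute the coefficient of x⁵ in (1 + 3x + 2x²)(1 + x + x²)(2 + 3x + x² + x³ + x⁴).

21

(1 + 3x + 2x²) has coefficients 1,3,2 for degrees 0…2.
(1 + x + x²) has coefficients 1,1,1,0,0,0 for degrees 0…5.
Finally multiplying by (2 + 3x + x² + x³ + x⁴), the product of all factors after the first has coefficients 2,5,6,5,3,2 for degrees 0…5.
[x⁵] = 1·2 + 3·3 + 2·5 = 21.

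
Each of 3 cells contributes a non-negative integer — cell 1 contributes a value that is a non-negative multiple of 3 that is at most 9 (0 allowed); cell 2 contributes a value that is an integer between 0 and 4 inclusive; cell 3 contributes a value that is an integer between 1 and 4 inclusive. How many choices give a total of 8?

The generating function for the choices is (1 + q³ + q⁶ + q⁹)·(1 + q + q² + q³ + q⁴)·(q + q² + q³ + q⁴); the count is [q⁸].
(1 + q³ + q⁶ + q⁹) has coefficients 1,0,0,1,0,0,1,0,0 for degrees 0…8.
(1 + q + q² + q³ + q⁴) has coefficients 1,1,1,1,1,0,0,0,0 for degrees 0…8.
Finally multiplying by (q + q² + q³ + q⁴), the product of all factors after the first has coefficients 0,1,2,3,4,4,3,2,1 for degrees 0…8.
[q⁸] = 1·1 + 1·4 + 1·2 = 7.

7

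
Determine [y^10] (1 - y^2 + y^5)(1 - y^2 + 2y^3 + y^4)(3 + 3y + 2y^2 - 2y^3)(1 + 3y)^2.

(1 - y^2 + y^5) has coefficients 1,0,-1,0,0,1 for degrees 0…5.
(1 - y^2 + 2y^3 + y^4) has coefficients 1,0,-1,2,1,0,0,0,0,0,0 for degrees 0…10.
Multiplying by (3 + 3y + 2y^2 - 2y^3) gives running coefficients 3,3,-1,1,7,9,-2,-2,0,0,0 for degrees 0…10.
Finally multiplying by (1 + 3y)^2, the product of all factors after the first has coefficients 3,21,44,22,4,60,115,67,-30,-18,0 for degrees 0…10.
[y^10] = 1·0 − 1·(-30) + 1·60 = 90.

90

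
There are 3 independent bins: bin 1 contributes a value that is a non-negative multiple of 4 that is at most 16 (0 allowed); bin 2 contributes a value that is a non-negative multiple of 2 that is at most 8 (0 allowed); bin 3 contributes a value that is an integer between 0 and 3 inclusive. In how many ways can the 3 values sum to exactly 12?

5

The generating function for the choices is (1 + y⁴ + y⁸ + y¹² + y¹⁶)·(1 + y² + y⁴ + y⁶ + y⁸)·(1 + y + y² + y³); the count is [y¹²].
(1 + y⁴ + y⁸ + y¹² + y¹⁶) has coefficients 1,0,0,0,1,0,0,0,1,0,0,0,1 for degrees 0…12.
(1 + y² + y⁴ + y⁶ + y⁸) has coefficients 1,0,1,0,1,0,1,0,1,0,0,0,0 for degrees 0…12.
Finally multiplying by (1 + y + y² + y³), the product of all factors after the first has coefficients 1,1,2,2,2,2,2,2,2,2,1,1,0 for degrees 0…12.
[y¹²] = 1·0 + 1·2 + 1·2 + 1·1 = 5.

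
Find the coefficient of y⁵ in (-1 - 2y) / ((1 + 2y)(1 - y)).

Partial fractions give a closed form: a_n = (-1)·1^n.
At n = 5: a_5 = -1.

-1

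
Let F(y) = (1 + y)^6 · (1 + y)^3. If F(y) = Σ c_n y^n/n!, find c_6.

60480

The EGF product rule gives c_6 = Σ_{k_1+k_2=6} C(6; k_1,k_2) · ∏ g_i(k_i), where (1+y)^6 gives the falling factorial (6)_k; (1+y)^3 gives the falling factorial (3)_k.
g_1(k) for k = 0…6: 1, 6, 30, 120, 360, 720, 720.
g_2(k) for k = 0…6: 1, 3, 6, 6, 0, 0, 0.
c_6 = Σ_k C(6,k)·g_1(k)·g_2(6−k) = 20·120·6 + 15·360·6 + 6·720·3 + 1·720·1 = 14400 + 32400 + 12960 + 720 = 60480.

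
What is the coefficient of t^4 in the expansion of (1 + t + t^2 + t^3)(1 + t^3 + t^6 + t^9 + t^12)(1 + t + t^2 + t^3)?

5

(1 + t + t^2 + t^3) has coefficients 1,1,1,1 for degrees 0…3.
(1 + t^3 + t^6 + t^9 + t^12) has coefficients 1,0,0,1,0 for degrees 0…4.
Finally multiplying by (1 + t + t^2 + t^3), the product of all factors after the first has coefficients 1,1,1,2,1 for degrees 0…4.
[t^4] = 1·1 + 1·2 + 1·1 + 1·1 = 5.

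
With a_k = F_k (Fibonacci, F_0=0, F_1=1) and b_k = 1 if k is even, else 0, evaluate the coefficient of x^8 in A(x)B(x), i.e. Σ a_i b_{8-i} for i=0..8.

33

The convolution is the x^8 coefficient of A(x)B(x).
Σ = 0·1 + 1·0 + 1·1 + 2·0 + 3·1 + 5·0 + 8·1 + 13·0 + 21·1 = 33.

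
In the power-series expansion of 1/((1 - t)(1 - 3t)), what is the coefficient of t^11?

265720

The denominator gives the recurrence a_n = 4a_(n−1) − 3a_(n−2) for n ≥ 2; the numerator fixes a_0 = 1, a_1 = 4.
Iterating: 1, 4, 13, 40, 121, 364, 1093, 3280, 9841, 29524, 88573, 265720, so a_11 = 265720.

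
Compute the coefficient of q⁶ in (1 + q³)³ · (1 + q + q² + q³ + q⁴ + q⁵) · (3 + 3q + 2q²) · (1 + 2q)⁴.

(1 + q³)³ has coefficients 1,0,0,3,0,0,3 for degrees 0…6.
(1 + q + q² + q³ + q⁴ + q⁵) has coefficients 1,1,1,1,1,1,0 for degrees 0…6.
Multiplying by (3 + 3q + 2q²) gives running coefficients 3,6,8,8,8,8,5 for degrees 0…6.
Finally multiplying by (1 + 2q)⁴, the product of all factors after the first has coefficients 3,30,128,312,504,616,645 for degrees 0…6.
[q⁶] = 1·645 + 3·312 + 3·3 = 1590.

1590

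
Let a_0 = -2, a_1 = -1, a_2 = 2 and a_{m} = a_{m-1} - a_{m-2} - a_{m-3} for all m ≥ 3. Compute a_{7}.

-13

The ordinary generating function has denominator 1 - y + y^2 + y^3.
Iterating the recurrence: a_0,…,a_{7} = -2, -1, 2, 5, 4, -3, -12, -13.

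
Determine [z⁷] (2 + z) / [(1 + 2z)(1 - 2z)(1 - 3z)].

8827

The denominator gives the recurrence a_n = 3a_(n−1) + 4a_(n−2) − 12a_(n−3) for n ≥ 3; the numerator fixes a_0 = 2, a_1 = 7, a_2 = 29.
Iterating: 2, 7, 29, 91, 305, 931, 2921, 8827, so a_7 = 8827.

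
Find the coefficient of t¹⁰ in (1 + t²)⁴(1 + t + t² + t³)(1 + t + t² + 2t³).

(1 + t²)⁴ has coefficients 1,0,4,0,6,0,4,0,1 for degrees 0…8.
(1 + t + t² + t³) has coefficients 1,1,1,1,0,0,0,0,0,0,0 for degrees 0…10.
Finally multiplying by (1 + t + t² + 2t³), the product of all factors after the first has coefficients 1,2,3,5,4,3,2,0,0,0,0 for degrees 0…10.
[t¹⁰] = 1·0 + 4·0 + 6·2 + 4·4 + 1·3 = 31.

31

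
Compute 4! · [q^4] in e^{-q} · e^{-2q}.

The EGF product rule gives c_4 = Σ_{k_1+k_2=4} C(4; k_1,k_2) · ∏ g_i(k_i), where e^{-q} gives (-1)^k; e^{-2q} gives (-2)^k.
g_1(k) for k = 0…4: 1, -1, 1, -1, 1.
g_2(k) for k = 0…4: 1, -2, 4, -8, 16.
c_4 = Σ_k C(4,k)·g_1(k)·g_2(4−k) = 1·1·16 + 4·(-1)·(-8) + 6·1·4 + 4·(-1)·(-2) + 1·1·1 = 16 + 32 + 24 + 8 + 1 = 81.

81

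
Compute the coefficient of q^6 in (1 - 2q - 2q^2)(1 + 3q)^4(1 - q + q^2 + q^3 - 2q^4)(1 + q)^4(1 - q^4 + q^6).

-2014

(1 - 2q - 2q^2) has coefficients 1,-2,-2 for degrees 0…2.
(1 + 3q)^4 has coefficients 1,12,54,108,81,0,0 for degrees 0…6.
Multiplying by (1 - q + q^2 + q^3 - 2q^4) gives running coefficients 1,11,43,67,37,57,81 for degrees 0…6.
Multiplying by (1 + q)^4 gives running coefficients 1,15,93,309,608,790,842 for degrees 0…6.
Finally multiplying by (1 - q^4 + q^6), the product of all factors after the first has coefficients 1,15,93,309,607,775,750 for degrees 0…6.
[q^6] = 1·750 − 2·775 − 2·607 = -2014.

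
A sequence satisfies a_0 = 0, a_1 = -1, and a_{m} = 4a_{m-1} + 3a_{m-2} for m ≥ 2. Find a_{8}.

-41008

The ordinary generating function has denominator 1 - 4q - 3q^2.
Iterating the recurrence: a_0,…,a_{8} = 0, -1, -4, -19, -88, -409, -1900, -8827, -41008.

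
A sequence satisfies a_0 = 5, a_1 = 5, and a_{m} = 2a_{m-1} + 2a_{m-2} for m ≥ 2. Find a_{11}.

The ordinary generating function has denominator 1 - 2x - 2x^2.
Iterating the recurrence: a_0,…,a_{11} = 5, 5, 20, 50, 140, 380, 1040, 2840, 7760, 21200, 57920, 158240.

158240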